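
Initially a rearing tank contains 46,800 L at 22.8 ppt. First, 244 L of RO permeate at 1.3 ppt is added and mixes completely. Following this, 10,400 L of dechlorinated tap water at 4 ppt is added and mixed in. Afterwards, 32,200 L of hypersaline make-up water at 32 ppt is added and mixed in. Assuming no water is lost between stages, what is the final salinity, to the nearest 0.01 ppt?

23.87 ppt

By conservation of dissolved salt,
Initial salt = 46,800×22.8 = 1,067,040
After stage 1: salt = 1,067,040 + 244×1.3 = 1,067,357.2; volume = 47,044 L; S = 22.688 ppt
After stage 2: salt = 1,067,357.2 + 10,400×4 = 1,108,957.2; volume = 57,444 L; S = 19.305 ppt
After stage 3: salt = 1,108,957.2 + 32,200×32 = 2,139,357.2; volume = 89,644 L
S = 2,139,357.2 / 89,644 = 23.865 ppt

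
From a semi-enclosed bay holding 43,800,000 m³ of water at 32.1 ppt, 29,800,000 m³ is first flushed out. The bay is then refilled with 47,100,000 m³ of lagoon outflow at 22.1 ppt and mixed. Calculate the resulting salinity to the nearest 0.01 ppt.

24.39 ppt

Remaining after removal: 14,000,000 m³ at 32.1 ppt (salt = 449,400,000)
After addition: salt = 449,400,000 + 47,100,000×22.1 = 1,490,310,000; volume = 61,100,000 m³
S = 1,490,310,000 / 61,100,000 = 24.3913 ppt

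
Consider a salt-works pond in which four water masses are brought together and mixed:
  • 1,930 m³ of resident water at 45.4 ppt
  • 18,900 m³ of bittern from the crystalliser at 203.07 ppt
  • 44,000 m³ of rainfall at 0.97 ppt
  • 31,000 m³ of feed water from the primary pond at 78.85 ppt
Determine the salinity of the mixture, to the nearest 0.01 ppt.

66.92 ppt

Total salt / total volume:
salt = 1,930×45.4 + 18,900×203.07 + 44,000×0.97 + 31,000×78.85 = 87,622 + 3,838,023 + 42,680 + 2,444,350 = 6,412,675
volume = 1,930 + 18,900 + 44,000 + 31,000 = 95,830 m³
S = 6,412,675 / 95,830 = 66.9172 ppt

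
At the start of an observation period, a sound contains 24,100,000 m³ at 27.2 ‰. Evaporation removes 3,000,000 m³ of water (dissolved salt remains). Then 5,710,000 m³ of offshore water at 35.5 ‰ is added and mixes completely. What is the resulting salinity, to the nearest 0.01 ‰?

32.01 ‰

After evaporation: salt = 24,100,000×27.2 = 655,520,000; volume = 24,100,000 − 3,000,000 = 21,100,000 m³
After mixing: salt = 655,520,000 + 5,710,000×35.5 = 858,225,000; volume = 21,100,000 + 5,710,000 = 26,810,000 m³
S = 858,225,000 / 26,810,000 = 32.0114 ‰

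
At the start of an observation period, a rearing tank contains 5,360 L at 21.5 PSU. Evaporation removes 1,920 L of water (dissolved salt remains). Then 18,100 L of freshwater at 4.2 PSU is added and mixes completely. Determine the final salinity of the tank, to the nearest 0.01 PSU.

8.88 PSU

After evaporation: salt = 5,360×21.5 = 115,240; volume = 5,360 − 1,920 = 3,440 L
After mixing: salt = 115,240 + 18,100×4.2 = 191,260; volume = 3,440 + 18,100 = 21,540 L
S = 191,260 / 21,540 = 8.8793 PSU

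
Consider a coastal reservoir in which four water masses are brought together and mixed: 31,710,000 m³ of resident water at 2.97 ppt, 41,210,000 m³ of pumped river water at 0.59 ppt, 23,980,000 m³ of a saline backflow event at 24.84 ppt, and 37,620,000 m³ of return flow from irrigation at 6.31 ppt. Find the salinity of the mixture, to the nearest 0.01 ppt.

7.07 ppt

Mass of salt is conserved:
salt = 31,710,000×2.97 + 41,210,000×0.59 + 23,980,000×24.84 + 37,620,000×6.31 = 94,178,700 + 24,313,900 + 595,663,200 + 237,382,200 = 951,538,000
volume = 31,710,000 + 41,210,000 + 23,980,000 + 37,620,000 = 134,520,000 m³
S = 951,538,000 / 134,520,000 = 7.0736 ppt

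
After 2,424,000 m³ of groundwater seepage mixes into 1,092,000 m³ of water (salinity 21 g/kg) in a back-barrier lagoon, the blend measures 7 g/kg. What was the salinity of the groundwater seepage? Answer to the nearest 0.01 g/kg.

Salt balance: 1,092,000×21 + 2,424,000×S = 3,516,000×7
22,932,000 + 2,424,000·S = 24,612,000
S = (24,612,000 − 22,932,000) / 2,424,000 = 0.6931 g/kg

0.69 g/kg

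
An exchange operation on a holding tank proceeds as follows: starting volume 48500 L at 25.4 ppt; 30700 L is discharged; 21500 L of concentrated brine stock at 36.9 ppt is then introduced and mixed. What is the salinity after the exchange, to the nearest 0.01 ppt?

31.69 ppt

Remaining after removal: 17,800 L at 25.4 ppt (salt = 452,120)
After addition: salt = 452,120 + 21,500×36.9 = 1,245,470; volume = 39,300 L
S = 1,245,470 / 39,300 = 31.6913 ppt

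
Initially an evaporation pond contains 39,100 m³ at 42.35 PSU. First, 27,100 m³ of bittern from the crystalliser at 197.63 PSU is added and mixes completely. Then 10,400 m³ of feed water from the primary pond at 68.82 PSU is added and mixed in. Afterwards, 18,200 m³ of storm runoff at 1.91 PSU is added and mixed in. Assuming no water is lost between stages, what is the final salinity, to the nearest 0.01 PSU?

Salt balance:
Initial salt = 39,100×42.35 = 1,655,885
After stage 1: salt = 1,655,885 + 27,100×197.63 = 7,011,658; volume = 66,200 m³; S = 105.916 PSU
After stage 2: salt = 7,011,658 + 10,400×68.82 = 7,727,386; volume = 76,600 m³; S = 100.88 PSU
After stage 3: salt = 7,727,386 + 18,200×1.91 = 7,762,148; volume = 94,800 m³
S = 7,762,148 / 94,800 = 81.8792 PSU

81.88 PSU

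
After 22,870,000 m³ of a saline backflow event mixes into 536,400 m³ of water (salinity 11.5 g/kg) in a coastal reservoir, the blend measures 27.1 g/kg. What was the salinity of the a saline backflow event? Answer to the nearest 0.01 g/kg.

27.47 g/kg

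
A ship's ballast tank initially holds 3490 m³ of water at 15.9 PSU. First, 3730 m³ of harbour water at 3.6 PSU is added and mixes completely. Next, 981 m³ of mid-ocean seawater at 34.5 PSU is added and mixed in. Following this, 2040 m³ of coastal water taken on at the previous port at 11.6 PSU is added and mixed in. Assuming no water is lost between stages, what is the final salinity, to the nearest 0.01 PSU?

By conservation of dissolved salt,
Initial salt = 3,490×15.9 = 55,491
After stage 1: salt = 55,491 + 3,730×3.6 = 68,919; volume = 7,220 m³; S = 9.546 PSU
After stage 2: salt = 68,919 + 981×34.5 = 102,763.5; volume = 8,201 m³; S = 12.531 PSU
After stage 3: salt = 102,763.5 + 2,040×11.6 = 126,427.5; volume = 10,241 m³
S = 126,427.5 / 10,241 = 12.3452 PSU

12.35 PSU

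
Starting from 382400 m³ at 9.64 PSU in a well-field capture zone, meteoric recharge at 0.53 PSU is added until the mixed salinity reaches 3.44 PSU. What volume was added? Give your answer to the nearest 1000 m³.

Salt balance: 382,400×9.64 + V×0.53 = (382,400+V)×3.44
3,686,336 + 0.53V = 1,315,456 + 3.44V
2,370,880 = 2.91V
V = 814,735.4 m³

815000 m³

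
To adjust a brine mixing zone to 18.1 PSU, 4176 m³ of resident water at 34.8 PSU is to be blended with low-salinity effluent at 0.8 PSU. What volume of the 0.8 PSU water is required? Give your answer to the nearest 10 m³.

4030 m³

Salt balance: 4,176×34.8 + V×0.8 = (4,176+V)×18.1
145,324.8 + 0.8V = 75,585.6 + 18.1V
69,739.2 = 17.3V
V = 4,031.17 m³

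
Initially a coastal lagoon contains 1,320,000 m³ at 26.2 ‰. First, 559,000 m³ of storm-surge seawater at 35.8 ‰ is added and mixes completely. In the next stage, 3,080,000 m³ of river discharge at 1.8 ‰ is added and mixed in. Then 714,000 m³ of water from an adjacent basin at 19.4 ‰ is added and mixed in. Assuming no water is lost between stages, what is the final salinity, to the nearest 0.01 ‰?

13.04 ‰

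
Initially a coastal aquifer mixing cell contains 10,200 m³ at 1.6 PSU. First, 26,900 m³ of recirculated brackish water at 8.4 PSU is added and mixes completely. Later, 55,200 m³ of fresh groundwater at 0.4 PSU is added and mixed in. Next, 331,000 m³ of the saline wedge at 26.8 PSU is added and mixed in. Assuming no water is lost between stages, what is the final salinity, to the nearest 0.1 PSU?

Weighted by volume,
Initial salt = 10,200×1.6 = 16,320
After stage 1: salt = 16,320 + 26,900×8.4 = 242,280; volume = 37,100 m³; S = 6.53 PSU
After stage 2: salt = 242,280 + 55,200×0.4 = 264,360; volume = 92,300 m³; S = 2.864 PSU
After stage 3: salt = 264,360 + 331,000×26.8 = 9,135,160; volume = 423,300 m³
S = 9,135,160 / 423,300 = 21.5808 PSU

21.6 PSU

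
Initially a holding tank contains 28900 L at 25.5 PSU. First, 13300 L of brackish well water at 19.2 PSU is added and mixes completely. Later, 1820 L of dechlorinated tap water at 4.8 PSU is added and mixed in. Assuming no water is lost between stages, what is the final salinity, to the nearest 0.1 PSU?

Salt balance:
Initial salt = 28,900×25.5 = 736,950
After stage 1: salt = 736,950 + 13,300×19.2 = 992,310; volume = 42,200 L; S = 23.514 PSU
After stage 2: salt = 992,310 + 1,820×4.8 = 1,001,046; volume = 44,020 L
S = 1,001,046 / 44,020 = 22.7407 PSU

22.7 PSU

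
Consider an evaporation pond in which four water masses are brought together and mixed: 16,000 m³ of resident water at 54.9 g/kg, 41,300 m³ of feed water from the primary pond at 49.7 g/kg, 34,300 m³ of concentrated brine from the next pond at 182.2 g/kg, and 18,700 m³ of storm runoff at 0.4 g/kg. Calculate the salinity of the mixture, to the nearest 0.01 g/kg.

83.30 g/kg

Weighted by volume,
salt = 16,000×54.9 + 41,300×49.7 + 34,300×182.2 + 18,700×0.4 = 878,400 + 2,052,610 + 6,249,460 + 7,480 = 9,187,950
volume = 16,000 + 41,300 + 34,300 + 18,700 = 110,300 m³
S = 9,187,950 / 110,300 = 83.2996 g/kg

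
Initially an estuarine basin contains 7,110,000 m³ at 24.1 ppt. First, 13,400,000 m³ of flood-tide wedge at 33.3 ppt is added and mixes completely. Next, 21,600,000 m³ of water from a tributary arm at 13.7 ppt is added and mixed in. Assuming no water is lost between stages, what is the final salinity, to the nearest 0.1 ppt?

21.7 ppt

Mass of salt is conserved:
Initial salt = 7,110,000×24.1 = 171,351,000
After stage 1: salt = 171,351,000 + 13,400,000×33.3 = 617,571,000; volume = 20,510,000 m³; S = 30.111 ppt
After stage 2: salt = 617,571,000 + 21,600,000×13.7 = 913,491,000; volume = 42,110,000 m³
S = 913,491,000 / 42,110,000 = 21.693 ppt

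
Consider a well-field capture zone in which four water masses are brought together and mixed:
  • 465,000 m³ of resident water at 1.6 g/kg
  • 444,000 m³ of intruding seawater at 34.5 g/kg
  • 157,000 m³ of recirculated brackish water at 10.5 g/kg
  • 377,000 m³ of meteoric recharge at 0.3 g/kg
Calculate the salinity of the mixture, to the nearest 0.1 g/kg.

12.4 g/kg

Mass of salt is conserved:
salt = 465,000×1.6 + 444,000×34.5 + 157,000×10.5 + 377,000×0.3 = 744,000 + 15,318,000 + 1,648,500 + 113,100 = 17,823,600
volume = 465,000 + 444,000 + 157,000 + 377,000 = 1,443,000 m³
S = 17,823,600 / 1,443,000 = 12.352 g/kg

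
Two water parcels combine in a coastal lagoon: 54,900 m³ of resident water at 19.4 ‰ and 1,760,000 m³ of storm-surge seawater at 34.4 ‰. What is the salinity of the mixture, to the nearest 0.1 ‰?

33.9 ‰

Weighted by volume,
salt = 54,900×19.4 + 1,760,000×34.4 = 1,065,060 + 60,544,000 = 61,609,060
volume = 54,900 + 1,760,000 = 1,814,900 m³
S = 61,609,060 / 1,814,900 = 33.946 ‰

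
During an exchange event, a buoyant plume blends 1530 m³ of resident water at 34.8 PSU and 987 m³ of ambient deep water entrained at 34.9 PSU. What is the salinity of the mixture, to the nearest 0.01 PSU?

34.84 PSU

Salt balance:
salt = 1,530×34.8 + 987×34.9 = 53,244 + 34,446.3 = 87,690.3
volume = 1,530 + 987 = 2,517 m³
S = 87,690.3 / 2,517 = 34.8392 PSU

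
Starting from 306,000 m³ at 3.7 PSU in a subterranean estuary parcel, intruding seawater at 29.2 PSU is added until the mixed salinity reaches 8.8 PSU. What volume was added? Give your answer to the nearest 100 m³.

Salt balance: 306,000×3.7 + V×29.2 = (306,000+V)×8.8
1,132,200 + 29.2V = 2,692,800 + 8.8V
1,560,600 = 20.4V
V = 76,500 m³

76500 m³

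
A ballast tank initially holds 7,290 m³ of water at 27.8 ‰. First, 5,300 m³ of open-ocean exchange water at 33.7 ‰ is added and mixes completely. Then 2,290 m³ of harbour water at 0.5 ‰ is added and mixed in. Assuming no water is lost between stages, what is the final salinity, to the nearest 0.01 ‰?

25.70 ‰

By conservation of dissolved salt,
Initial salt = 7,290×27.8 = 202,662
After stage 1: salt = 202,662 + 5,300×33.7 = 381,272; volume = 12,590 m³; S = 30.284 ‰
After stage 2: salt = 381,272 + 2,290×0.5 = 382,417; volume = 14,880 m³
S = 382,417 / 14,880 = 25.7001 ‰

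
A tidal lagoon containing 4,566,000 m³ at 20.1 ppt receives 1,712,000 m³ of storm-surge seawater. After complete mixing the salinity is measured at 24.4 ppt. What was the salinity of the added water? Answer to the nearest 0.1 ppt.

35.9 ppt

Salt balance: 4,566,000×20.1 + 1,712,000×S = 6,278,000×24.4
91,776,600 + 1,712,000·S = 153,183,200
S = (153,183,200 − 91,776,600) / 1,712,000 = 35.8683 ppt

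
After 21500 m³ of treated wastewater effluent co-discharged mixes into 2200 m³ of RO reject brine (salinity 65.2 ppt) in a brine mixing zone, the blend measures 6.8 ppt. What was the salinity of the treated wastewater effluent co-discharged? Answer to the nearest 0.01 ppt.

Salt balance: 2,200×65.2 + 21,500×S = 23,700×6.8
143,440 + 21,500·S = 161,160
S = (161,160 − 143,440) / 21,500 = 0.8242 ppt

0.82 ppt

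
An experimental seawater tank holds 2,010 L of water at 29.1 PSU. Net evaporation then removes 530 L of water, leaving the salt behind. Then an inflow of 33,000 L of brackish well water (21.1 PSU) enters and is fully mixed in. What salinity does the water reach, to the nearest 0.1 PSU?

21.9 PSU

After evaporation: salt = 2,010×29.1 = 58,491; volume = 2,010 − 530 = 1,480 L
After mixing: salt = 58,491 + 33,000×21.1 = 754,791; volume = 1,480 + 33,000 = 34,480 L
S = 754,791 / 34,480 = 21.8907 PSU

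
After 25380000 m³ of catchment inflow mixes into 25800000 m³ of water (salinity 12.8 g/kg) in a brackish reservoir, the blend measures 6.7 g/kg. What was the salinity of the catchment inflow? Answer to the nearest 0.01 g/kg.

0.50 g/kg

Salt balance: 25,800,000×12.8 + 25,380,000×S = 51,180,000×6.7
330,240,000 + 25,380,000·S = 342,906,000
S = (342,906,000 − 330,240,000) / 25,380,000 = 0.4991 g/kg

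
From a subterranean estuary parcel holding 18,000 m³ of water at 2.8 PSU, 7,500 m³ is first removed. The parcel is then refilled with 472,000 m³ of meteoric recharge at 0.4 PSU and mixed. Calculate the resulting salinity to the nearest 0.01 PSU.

Remaining after removal: 10,500 m³ at 2.8 PSU (salt = 29,400)
After addition: salt = 29,400 + 472,000×0.4 = 218,200; volume = 482,500 m³
S = 218,200 / 482,500 = 0.4522 PSU

0.45 PSU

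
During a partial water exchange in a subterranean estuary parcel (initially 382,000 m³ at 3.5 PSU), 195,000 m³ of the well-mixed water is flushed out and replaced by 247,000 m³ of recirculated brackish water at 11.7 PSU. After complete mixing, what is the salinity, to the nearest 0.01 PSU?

8.17 PSU

Remaining after removal: 187,000 m³ at 3.5 PSU (salt = 654,500)
After addition: salt = 654,500 + 247,000×11.7 = 3,544,400; volume = 434,000 m³
S = 3,544,400 / 434,000 = 8.1668 PSU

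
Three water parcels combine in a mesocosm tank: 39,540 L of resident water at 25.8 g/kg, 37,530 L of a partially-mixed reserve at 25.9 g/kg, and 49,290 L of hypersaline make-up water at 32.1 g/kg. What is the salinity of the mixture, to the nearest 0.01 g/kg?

28.29 g/kg

By conservation of dissolved salt,
salt = 39,540×25.8 + 37,530×25.9 + 49,290×32.1 = 1,020,132 + 972,027 + 1,582,209 = 3,574,368
volume = 39,540 + 37,530 + 49,290 = 126,360 L
S = 3,574,368 / 126,360 = 28.2872 g/kg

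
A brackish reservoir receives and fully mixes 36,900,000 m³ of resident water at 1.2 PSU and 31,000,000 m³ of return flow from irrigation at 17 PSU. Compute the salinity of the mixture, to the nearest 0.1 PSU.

8.4 PSU

Weighted by volume,
salt = 36,900,000×1.2 + 31,000,000×17 = 44,280,000 + 527,000,000 = 571,280,000
volume = 36,900,000 + 31,000,000 = 67,900,000 m³
S = 571,280,000 / 67,900,000 = 8.414 PSU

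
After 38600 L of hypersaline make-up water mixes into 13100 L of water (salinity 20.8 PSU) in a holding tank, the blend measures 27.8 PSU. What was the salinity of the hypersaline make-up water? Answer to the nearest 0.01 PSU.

Salt balance: 13,100×20.8 + 38,600×S = 51,700×27.8
272,480 + 38,600·S = 1,437,260
S = (1,437,260 − 272,480) / 38,600 = 30.1756 PSU

30.18 PSU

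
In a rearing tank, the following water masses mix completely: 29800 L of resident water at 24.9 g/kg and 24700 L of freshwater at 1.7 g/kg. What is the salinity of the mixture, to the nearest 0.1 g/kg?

14.4 g/kg

Conserving salt mass:
salt = 29,800×24.9 + 24,700×1.7 = 742,020 + 41,990 = 784,010
volume = 29,800 + 24,700 = 54,500 L
S = 784,010 / 54,500 = 14.386 g/kg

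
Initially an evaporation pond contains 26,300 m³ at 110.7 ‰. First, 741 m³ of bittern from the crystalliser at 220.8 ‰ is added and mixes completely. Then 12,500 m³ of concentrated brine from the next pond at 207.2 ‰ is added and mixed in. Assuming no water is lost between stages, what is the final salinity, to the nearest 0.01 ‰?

143.27 ‰

Total salt / total volume:
Initial salt = 26,300×110.7 = 2,911,410
After stage 1: salt = 2,911,410 + 741×220.8 = 3,075,022.8; volume = 27,041 m³; S = 113.717 ‰
After stage 2: salt = 3,075,022.8 + 12,500×207.2 = 5,665,022.8; volume = 39,541 m³
S = 5,665,022.8 / 39,541 = 143.2696 ‰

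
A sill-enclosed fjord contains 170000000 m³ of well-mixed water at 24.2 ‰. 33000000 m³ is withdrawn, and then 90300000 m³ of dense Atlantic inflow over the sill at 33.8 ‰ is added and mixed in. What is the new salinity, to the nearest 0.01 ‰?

28.01 ‰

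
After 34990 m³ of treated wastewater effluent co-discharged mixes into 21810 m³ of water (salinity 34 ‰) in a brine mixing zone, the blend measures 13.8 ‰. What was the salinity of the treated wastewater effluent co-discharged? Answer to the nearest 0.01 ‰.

Salt balance: 21,810×34 + 34,990×S = 56,800×13.8
741,540 + 34,990·S = 783,840
S = (783,840 − 741,540) / 34,990 = 1.2089 ‰

1.21 ‰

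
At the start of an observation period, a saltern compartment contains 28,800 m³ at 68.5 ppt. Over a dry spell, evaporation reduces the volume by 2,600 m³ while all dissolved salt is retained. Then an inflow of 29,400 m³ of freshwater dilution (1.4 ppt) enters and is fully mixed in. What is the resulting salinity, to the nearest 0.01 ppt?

36.22 ppt

After evaporation: salt = 28,800×68.5 = 1,972,800; volume = 28,800 − 2,600 = 26,200 m³
After mixing: salt = 1,972,800 + 29,400×1.4 = 2,013,960; volume = 26,200 + 29,400 = 55,600 m³
S = 2,013,960 / 55,600 = 36.2223 ppt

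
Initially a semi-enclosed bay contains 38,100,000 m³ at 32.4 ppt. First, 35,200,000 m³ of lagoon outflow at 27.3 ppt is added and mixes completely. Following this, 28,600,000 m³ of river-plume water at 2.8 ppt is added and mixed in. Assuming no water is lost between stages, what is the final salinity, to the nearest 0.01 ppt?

22.33 ppt

Weighted by volume,
Initial salt = 38,100,000×32.4 = 1,234,440,000
After stage 1: salt = 1,234,440,000 + 35,200,000×27.3 = 2,195,400,000; volume = 73,300,000 m³; S = 29.951 ppt
After stage 2: salt = 2,195,400,000 + 28,600,000×2.8 = 2,275,480,000; volume = 101,900,000 m³
S = 2,275,480,000 / 101,900,000 = 22.3305 ppt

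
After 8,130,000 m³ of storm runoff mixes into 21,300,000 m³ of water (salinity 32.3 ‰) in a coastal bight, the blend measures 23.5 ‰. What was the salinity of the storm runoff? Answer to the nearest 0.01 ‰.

Salt balance: 21,300,000×32.3 + 8,130,000×S = 29,430,000×23.5
687,990,000 + 8,130,000·S = 691,605,000
S = (691,605,000 − 687,990,000) / 8,130,000 = 0.4446 ‰

0.44 ‰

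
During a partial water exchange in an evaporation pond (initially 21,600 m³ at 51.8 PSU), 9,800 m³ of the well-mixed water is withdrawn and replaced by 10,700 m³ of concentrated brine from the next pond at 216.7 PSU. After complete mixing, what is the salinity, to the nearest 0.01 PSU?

Remaining after removal: 11,800 m³ at 51.8 PSU (salt = 611,240)
After addition: salt = 611,240 + 10,700×216.7 = 2,929,930; volume = 22,500 m³
S = 2,929,930 / 22,500 = 130.2191 PSU

130.22 PSU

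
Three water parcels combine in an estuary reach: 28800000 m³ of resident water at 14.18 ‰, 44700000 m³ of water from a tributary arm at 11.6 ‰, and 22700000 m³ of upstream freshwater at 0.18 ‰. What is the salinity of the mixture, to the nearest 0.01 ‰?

Mass of salt is conserved:
salt = 28,800,000×14.18 + 44,700,000×11.6 + 22,700,000×0.18 = 408,384,000 + 518,520,000 + 4,086,000 = 930,990,000
volume = 28,800,000 + 44,700,000 + 22,700,000 = 96,200,000 m³
S = 930,990,000 / 96,200,000 = 9.6777 ‰

9.68 ‰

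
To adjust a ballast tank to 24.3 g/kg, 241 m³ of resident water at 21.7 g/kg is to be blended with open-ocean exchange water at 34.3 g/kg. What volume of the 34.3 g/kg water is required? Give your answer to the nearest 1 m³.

63 m³

Salt balance: 241×21.7 + V×34.3 = (241+V)×24.3
5,229.7 + 34.3V = 5,856.3 + 24.3V
626.6 = 10V
V = 62.66 m³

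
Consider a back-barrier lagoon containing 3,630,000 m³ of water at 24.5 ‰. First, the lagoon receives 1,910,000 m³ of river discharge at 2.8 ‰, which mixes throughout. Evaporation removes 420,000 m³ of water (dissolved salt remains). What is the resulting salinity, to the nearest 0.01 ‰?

18.41 ‰

After mixing: salt = 3,630,000×24.5 + 1,910,000×2.8 = 94,283,000; volume = 5,540,000 m³
After evaporation: salt unchanged = 94,283,000; volume = 5,540,000 − 420,000 = 5,120,000 m³
S = 94,283,000 / 5,120,000 = 18.4146 ‰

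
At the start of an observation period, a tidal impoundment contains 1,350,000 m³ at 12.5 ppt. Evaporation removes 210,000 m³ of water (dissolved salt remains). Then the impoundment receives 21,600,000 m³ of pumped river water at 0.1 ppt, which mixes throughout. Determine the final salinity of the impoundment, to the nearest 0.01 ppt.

After evaporation: salt = 1,350,000×12.5 = 16,875,000; volume = 1,350,000 − 210,000 = 1,140,000 m³
After mixing: salt = 16,875,000 + 21,600,000×0.1 = 19,035,000; volume = 1,140,000 + 21,600,000 = 22,740,000 m³
S = 19,035,000 / 22,740,000 = 0.8371 ppt

0.84 ppt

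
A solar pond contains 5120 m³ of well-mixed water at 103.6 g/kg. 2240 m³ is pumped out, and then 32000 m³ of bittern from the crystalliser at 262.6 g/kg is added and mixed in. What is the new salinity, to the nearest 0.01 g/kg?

249.47 g/kg

Remaining after removal: 2,880 m³ at 103.6 g/kg (salt = 298,368)
After addition: salt = 298,368 + 32,000×262.6 = 8,701,568; volume = 34,880 m³
S = 8,701,568 / 34,880 = 249.4716 g/kg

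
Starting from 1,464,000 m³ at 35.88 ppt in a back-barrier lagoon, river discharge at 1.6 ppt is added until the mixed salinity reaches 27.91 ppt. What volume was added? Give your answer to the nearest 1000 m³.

Salt balance: 1,464,000×35.88 + V×1.6 = (1,464,000+V)×27.91
52,528,320 + 1.6V = 40,860,240 + 27.91V
11,668,080 = 26.31V
V = 443,484.61 m³

443000 m³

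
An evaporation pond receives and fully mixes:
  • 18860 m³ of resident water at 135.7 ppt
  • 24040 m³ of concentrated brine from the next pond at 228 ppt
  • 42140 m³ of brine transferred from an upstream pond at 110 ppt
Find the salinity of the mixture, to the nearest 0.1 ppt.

Mass of salt is conserved:
salt = 18,860×135.7 + 24,040×228 + 42,140×110 = 2,559,302 + 5,481,120 + 4,635,400 = 12,675,822
volume = 18,860 + 24,040 + 42,140 = 85,040 m³
S = 12,675,822 / 85,040 = 149.057 ppt

149.1 ppt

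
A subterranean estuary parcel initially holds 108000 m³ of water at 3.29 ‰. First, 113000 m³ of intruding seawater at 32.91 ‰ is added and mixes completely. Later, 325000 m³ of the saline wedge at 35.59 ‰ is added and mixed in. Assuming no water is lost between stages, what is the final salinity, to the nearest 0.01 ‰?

28.65 ‰

By conservation of dissolved salt,
Initial salt = 108,000×3.29 = 355,320
After stage 1: salt = 355,320 + 113,000×32.91 = 4,074,150; volume = 221,000 m³; S = 18.435 ‰
After stage 2: salt = 4,074,150 + 325,000×35.59 = 15,640,900; volume = 546,000 m³
S = 15,640,900 / 546,000 = 28.6463 ‰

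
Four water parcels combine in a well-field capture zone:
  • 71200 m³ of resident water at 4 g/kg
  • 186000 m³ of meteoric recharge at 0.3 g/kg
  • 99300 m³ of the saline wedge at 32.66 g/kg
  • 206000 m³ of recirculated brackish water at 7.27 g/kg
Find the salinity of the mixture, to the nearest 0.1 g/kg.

Mass of salt is conserved:
salt = 71,200×4 + 186,000×0.3 + 99,300×32.66 + 206,000×7.27 = 284,800 + 55,800 + 3,243,138 + 1,497,620 = 5,081,358
volume = 71,200 + 186,000 + 99,300 + 206,000 = 562,500 m³
S = 5,081,358 / 562,500 = 9.034 g/kg

9.0 g/kg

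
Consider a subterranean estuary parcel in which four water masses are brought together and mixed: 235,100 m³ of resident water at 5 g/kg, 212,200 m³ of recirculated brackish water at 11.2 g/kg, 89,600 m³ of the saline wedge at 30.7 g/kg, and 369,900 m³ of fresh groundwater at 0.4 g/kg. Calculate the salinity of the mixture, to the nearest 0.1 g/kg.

7.1 g/kg

Conserving salt mass:
salt = 235,100×5 + 212,200×11.2 + 89,600×30.7 + 369,900×0.4 = 1,175,500 + 2,376,640 + 2,750,720 + 147,960 = 6,450,820
volume = 235,100 + 212,200 + 89,600 + 369,900 = 906,800 m³
S = 6,450,820 / 906,800 = 7.114 g/kg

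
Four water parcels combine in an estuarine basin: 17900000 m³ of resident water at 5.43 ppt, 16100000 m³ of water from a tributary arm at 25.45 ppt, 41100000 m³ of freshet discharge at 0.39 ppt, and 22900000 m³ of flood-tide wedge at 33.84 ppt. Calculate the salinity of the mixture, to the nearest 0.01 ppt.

13.24 ppt

Total salt / total volume:
salt = 17,900,000×5.43 + 16,100,000×25.45 + 41,100,000×0.39 + 22,900,000×33.84 = 97,197,000 + 409,745,000 + 16,029,000 + 774,936,000 = 1,297,907,000
volume = 17,900,000 + 16,100,000 + 41,100,000 + 22,900,000 = 98,000,000 m³
S = 1,297,907,000 / 98,000,000 = 13.2439 ppt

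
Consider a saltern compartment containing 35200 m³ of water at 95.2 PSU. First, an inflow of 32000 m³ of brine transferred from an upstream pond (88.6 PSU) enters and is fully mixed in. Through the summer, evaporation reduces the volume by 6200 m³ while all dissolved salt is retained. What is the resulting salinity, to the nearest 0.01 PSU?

101.41 PSU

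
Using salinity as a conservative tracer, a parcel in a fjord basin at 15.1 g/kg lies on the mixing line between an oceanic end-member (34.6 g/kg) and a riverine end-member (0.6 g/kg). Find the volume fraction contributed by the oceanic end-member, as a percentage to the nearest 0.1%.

42.6%

Let g be the oceanic fraction. Salt balance per unit volume:
g×34.6 + (1−g)×0.6 = 15.1
g = (15.1 − 0.6) / (34.6 − 0.6) = 14.5/34 = 0.4265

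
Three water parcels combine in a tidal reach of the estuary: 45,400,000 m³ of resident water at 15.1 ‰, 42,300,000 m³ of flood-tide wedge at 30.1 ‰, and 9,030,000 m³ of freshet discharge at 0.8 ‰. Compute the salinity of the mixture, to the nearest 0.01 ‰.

By conservation of dissolved salt,
salt = 45,400,000×15.1 + 42,300,000×30.1 + 9,030,000×0.8 = 685,540,000 + 1,273,230,000 + 7,224,000 = 1,965,994,000
volume = 45,400,000 + 42,300,000 + 9,030,000 = 96,730,000 m³
S = 1,965,994,000 / 96,730,000 = 20.3246 ‰

20.32 ‰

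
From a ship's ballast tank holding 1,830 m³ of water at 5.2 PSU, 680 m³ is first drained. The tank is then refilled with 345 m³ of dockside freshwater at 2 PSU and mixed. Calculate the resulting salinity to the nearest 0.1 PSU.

4.5 PSU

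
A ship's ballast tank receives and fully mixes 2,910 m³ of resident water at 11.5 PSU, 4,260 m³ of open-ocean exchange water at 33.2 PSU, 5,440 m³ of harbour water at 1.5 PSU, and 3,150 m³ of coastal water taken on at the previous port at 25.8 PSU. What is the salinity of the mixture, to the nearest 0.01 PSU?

16.77 PSU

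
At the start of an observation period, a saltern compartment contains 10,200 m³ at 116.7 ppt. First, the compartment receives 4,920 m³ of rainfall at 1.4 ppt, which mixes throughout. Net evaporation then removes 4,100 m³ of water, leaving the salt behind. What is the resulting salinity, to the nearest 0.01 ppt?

108.64 ppt

After mixing: salt = 10,200×116.7 + 4,920×1.4 = 1,197,228; volume = 15,120 m³
After evaporation: salt unchanged = 1,197,228; volume = 15,120 − 4,100 = 11,020 m³
S = 1,197,228 / 11,020 = 108.6414 ppt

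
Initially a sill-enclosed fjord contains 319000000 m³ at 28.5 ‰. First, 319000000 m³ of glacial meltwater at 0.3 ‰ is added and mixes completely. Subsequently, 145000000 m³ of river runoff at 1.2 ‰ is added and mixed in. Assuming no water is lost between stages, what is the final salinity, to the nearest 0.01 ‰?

Weighted by volume,
Initial salt = 319,000,000×28.5 = 9,091,500,000
After stage 1: salt = 9,091,500,000 + 319,000,000×0.3 = 9,187,200,000; volume = 638,000,000 m³; S = 14.4 ‰
After stage 2: salt = 9,187,200,000 + 145,000,000×1.2 = 9,361,200,000; volume = 783,000,000 m³
S = 9,361,200,000 / 783,000,000 = 11.9556 ‰

11.96 ‰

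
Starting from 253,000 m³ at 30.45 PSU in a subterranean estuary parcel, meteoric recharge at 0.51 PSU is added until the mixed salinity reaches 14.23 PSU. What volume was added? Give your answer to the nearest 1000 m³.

299000 m³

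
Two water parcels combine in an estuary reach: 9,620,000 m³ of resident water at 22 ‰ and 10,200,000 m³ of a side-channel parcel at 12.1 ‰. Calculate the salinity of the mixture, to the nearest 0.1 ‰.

16.9 ‰

Mass of salt is conserved:
salt = 9,620,000×22 + 10,200,000×12.1 = 211,640,000 + 123,420,000 = 335,060,000
volume = 9,620,000 + 10,200,000 = 19,820,000 m³
S = 335,060,000 / 19,820,000 = 16.905 ‰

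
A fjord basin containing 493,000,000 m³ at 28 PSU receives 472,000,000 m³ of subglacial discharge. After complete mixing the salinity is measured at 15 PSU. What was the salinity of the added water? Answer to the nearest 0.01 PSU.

1.42 PSU

Salt balance: 493,000,000×28 + 472,000,000×S = 965,000,000×15
13,804,000,000 + 472,000,000·S = 14,475,000,000
S = (14,475,000,000 − 13,804,000,000) / 472,000,000 = 1.4216 PSU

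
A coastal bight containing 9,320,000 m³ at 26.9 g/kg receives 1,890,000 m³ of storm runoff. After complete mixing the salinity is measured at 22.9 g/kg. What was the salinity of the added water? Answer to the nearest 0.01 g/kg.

Salt balance: 9,320,000×26.9 + 1,890,000×S = 11,210,000×22.9
250,708,000 + 1,890,000·S = 256,709,000
S = (256,709,000 − 250,708,000) / 1,890,000 = 3.1751 g/kg

3.18 g/kg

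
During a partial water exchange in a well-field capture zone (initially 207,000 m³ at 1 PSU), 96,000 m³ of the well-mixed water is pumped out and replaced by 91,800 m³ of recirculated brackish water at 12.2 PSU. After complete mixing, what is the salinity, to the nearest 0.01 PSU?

Remaining after removal: 111,000 m³ at 1 PSU (salt = 111,000)
After addition: salt = 111,000 + 91,800×12.2 = 1,230,960; volume = 202,800 m³
S = 1,230,960 / 202,800 = 6.0698 PSU

6.07 PSU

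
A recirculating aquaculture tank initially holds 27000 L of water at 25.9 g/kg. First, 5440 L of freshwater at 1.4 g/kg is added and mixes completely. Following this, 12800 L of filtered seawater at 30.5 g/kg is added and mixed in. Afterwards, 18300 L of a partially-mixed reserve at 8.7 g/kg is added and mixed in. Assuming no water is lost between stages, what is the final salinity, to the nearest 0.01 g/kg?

19.78 g/kg

Weighted by volume,
Initial salt = 27,000×25.9 = 699,300
After stage 1: salt = 699,300 + 5,440×1.4 = 706,916; volume = 32,440 L; S = 21.791 g/kg
After stage 2: salt = 706,916 + 12,800×30.5 = 1,097,316; volume = 45,240 L; S = 24.255 g/kg
After stage 3: salt = 1,097,316 + 18,300×8.7 = 1,256,526; volume = 63,540 L
S = 1,256,526 / 63,540 = 19.7754 g/kg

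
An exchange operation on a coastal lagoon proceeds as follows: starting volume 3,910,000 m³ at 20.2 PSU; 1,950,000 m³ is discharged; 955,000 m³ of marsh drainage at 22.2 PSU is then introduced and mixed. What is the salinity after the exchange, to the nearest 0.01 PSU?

20.86 PSU

Remaining after removal: 1,960,000 m³ at 20.2 PSU (salt = 39,592,000)
After addition: salt = 39,592,000 + 955,000×22.2 = 60,793,000; volume = 2,915,000 m³
S = 60,793,000 / 2,915,000 = 20.8552 PSU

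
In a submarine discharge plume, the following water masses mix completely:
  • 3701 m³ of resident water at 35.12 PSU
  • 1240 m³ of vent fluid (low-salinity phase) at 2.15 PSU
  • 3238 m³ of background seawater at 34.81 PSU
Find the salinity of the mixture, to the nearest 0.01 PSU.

Salt balance:
salt = 3,701×35.12 + 1,240×2.15 + 3,238×34.81 = 129,979.12 + 2,666 + 112,714.78 = 245,359.9
volume = 3,701 + 1,240 + 3,238 = 8,179 m³
S = 245,359.9 / 8,179 = 29.9988 PSU

30.00 PSU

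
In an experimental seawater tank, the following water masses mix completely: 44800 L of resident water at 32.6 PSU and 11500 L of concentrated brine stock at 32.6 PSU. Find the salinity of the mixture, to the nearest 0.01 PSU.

Weighted by volume,
salt = 44,800×32.6 + 11,500×32.6 = 1,460,480 + 374,900 = 1,835,380
volume = 44,800 + 11,500 = 56,300 L
S = 1,835,380 / 56,300 = 32.6 PSU

32.60 PSU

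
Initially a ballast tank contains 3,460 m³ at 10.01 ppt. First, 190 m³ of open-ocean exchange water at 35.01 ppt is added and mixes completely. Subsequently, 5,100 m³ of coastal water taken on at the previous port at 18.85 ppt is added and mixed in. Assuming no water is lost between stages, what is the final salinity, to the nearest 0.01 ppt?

15.71 ppt

Salt balance:
Initial salt = 3,460×10.01 = 34,634.6
After stage 1: salt = 34,634.6 + 190×35.01 = 41,286.5; volume = 3,650 m³; S = 11.311 ppt
After stage 2: salt = 41,286.5 + 5,100×18.85 = 137,421.5; volume = 8,750 m³
S = 137,421.5 / 8,750 = 15.7053 ppt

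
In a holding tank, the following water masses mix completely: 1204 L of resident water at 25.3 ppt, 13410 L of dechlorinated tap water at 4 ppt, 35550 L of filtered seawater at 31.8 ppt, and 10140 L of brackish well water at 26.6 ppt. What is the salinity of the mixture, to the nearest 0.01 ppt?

By conservation of dissolved salt,
salt = 1,204×25.3 + 13,410×4 + 35,550×31.8 + 10,140×26.6 = 30,461.2 + 53,640 + 1,130,490 + 269,724 = 1,484,315.2
volume = 1,204 + 13,410 + 35,550 + 10,140 = 60,304 L
S = 1,484,315.2 / 60,304 = 24.6139 ppt

24.61 ppt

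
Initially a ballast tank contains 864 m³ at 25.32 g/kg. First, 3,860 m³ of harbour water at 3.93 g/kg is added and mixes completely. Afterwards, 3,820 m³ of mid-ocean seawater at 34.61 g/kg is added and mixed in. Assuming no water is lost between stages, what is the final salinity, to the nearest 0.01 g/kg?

19.81 g/kg

By conservation of dissolved salt,
Initial salt = 864×25.32 = 21,876.48
After stage 1: salt = 21,876.48 + 3,860×3.93 = 37,046.28; volume = 4,724 m³; S = 7.842 g/kg
After stage 2: salt = 37,046.28 + 3,820×34.61 = 169,256.48; volume = 8,544 m³
S = 169,256.48 / 8,544 = 19.81 g/kg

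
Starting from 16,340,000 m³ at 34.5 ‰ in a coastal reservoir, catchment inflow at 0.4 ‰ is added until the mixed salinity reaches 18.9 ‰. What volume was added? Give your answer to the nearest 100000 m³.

13800000 m³

Salt balance: 16,340,000×34.5 + V×0.4 = (16,340,000+V)×18.9
563,730,000 + 0.4V = 308,826,000 + 18.9V
254,904,000 = 18.5V
V = 13,778,594.59 m³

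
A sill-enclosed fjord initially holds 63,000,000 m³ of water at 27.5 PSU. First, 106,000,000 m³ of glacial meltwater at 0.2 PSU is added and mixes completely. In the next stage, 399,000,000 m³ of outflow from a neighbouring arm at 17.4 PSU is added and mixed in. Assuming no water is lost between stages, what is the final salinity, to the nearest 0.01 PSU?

Conserving salt mass:
Initial salt = 63,000,000×27.5 = 1,732,500,000
After stage 1: salt = 1,732,500,000 + 106,000,000×0.2 = 1,753,700,000; volume = 169,000,000 m³; S = 10.377 PSU
After stage 2: salt = 1,753,700,000 + 399,000,000×17.4 = 8,696,300,000; volume = 568,000,000 m³
S = 8,696,300,000 / 568,000,000 = 15.3104 PSU

15.31 PSU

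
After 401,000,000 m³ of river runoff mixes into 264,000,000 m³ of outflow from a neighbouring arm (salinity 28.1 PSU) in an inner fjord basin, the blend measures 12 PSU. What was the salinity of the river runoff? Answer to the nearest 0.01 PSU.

1.40 PSU

Salt balance: 264,000,000×28.1 + 401,000,000×S = 665,000,000×12
7,418,400,000 + 401,000,000·S = 7,980,000,000
S = (7,980,000,000 − 7,418,400,000) / 401,000,000 = 1.4005 PSU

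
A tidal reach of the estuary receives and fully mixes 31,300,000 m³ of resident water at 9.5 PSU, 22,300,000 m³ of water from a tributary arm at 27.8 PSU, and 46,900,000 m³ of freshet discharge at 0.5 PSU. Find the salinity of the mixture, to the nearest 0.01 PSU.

9.36 PSU

Salt balance:
salt = 31,300,000×9.5 + 22,300,000×27.8 + 46,900,000×0.5 = 297,350,000 + 619,940,000 + 23,450,000 = 940,740,000
volume = 31,300,000 + 22,300,000 + 46,900,000 = 100,500,000 m³
S = 940,740,000 / 100,500,000 = 9.3606 PSU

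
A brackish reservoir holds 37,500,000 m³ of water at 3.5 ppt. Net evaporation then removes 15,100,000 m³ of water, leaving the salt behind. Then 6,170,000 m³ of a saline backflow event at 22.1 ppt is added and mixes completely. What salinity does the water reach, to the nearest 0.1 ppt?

9.4 ppt

After evaporation: salt = 37,500,000×3.5 = 131,250,000; volume = 37,500,000 − 15,100,000 = 22,400,000 m³
After mixing: salt = 131,250,000 + 6,170,000×22.1 = 267,607,000; volume = 22,400,000 + 6,170,000 = 28,570,000 m³
S = 267,607,000 / 28,570,000 = 9.3667 ppt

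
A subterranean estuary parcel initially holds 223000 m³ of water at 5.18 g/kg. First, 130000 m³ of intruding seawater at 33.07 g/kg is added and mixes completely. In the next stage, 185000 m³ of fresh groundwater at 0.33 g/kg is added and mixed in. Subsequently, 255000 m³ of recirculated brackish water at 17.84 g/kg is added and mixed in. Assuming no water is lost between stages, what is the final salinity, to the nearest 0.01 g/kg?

Conserving salt mass:
Initial salt = 223,000×5.18 = 1,155,140
After stage 1: salt = 1,155,140 + 130,000×33.07 = 5,454,240; volume = 353,000 m³; S = 15.451 g/kg
After stage 2: salt = 5,454,240 + 185,000×0.33 = 5,515,290; volume = 538,000 m³; S = 10.251 g/kg
After stage 3: salt = 5,515,290 + 255,000×17.84 = 10,064,490; volume = 793,000 m³
S = 10,064,490 / 793,000 = 12.6917 g/kg

12.69 g/kg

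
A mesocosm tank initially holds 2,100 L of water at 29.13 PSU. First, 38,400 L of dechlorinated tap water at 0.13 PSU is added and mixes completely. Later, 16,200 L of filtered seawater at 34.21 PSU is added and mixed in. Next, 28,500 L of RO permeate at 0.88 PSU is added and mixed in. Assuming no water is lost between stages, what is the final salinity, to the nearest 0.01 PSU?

7.58 PSU

By conservation of dissolved salt,
Initial salt = 2,100×29.13 = 61,173
After stage 1: salt = 61,173 + 38,400×0.13 = 66,165; volume = 40,500 L; S = 1.634 PSU
After stage 2: salt = 66,165 + 16,200×34.21 = 620,367; volume = 56,700 L; S = 10.941 PSU
After stage 3: salt = 620,367 + 28,500×0.88 = 645,447; volume = 85,200 L
S = 645,447 / 85,200 = 7.5757 PSU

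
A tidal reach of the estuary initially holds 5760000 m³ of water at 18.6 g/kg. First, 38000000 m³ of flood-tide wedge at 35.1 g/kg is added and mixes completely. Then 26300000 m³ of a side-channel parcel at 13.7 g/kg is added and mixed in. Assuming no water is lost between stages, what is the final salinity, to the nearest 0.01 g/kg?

25.71 g/kg

By conservation of dissolved salt,
Initial salt = 5,760,000×18.6 = 107,136,000
After stage 1: salt = 107,136,000 + 38,000,000×35.1 = 1,440,936,000; volume = 43,760,000 m³; S = 32.928 g/kg
After stage 2: salt = 1,440,936,000 + 26,300,000×13.7 = 1,801,246,000; volume = 70,060,000 m³
S = 1,801,246,000 / 70,060,000 = 25.71 g/kg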